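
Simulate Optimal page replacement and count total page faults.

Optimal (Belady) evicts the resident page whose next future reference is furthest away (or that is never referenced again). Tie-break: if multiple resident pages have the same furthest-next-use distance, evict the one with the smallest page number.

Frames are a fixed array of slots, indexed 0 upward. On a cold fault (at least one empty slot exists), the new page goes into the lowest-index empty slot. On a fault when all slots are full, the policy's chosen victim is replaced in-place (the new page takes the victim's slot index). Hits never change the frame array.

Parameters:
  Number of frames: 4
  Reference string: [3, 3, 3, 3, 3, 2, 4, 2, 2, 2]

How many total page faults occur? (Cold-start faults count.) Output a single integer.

Answer: 3

Derivation:
Step 0: ref 3 → FAULT, frames=[3,-,-,-]
Step 1: ref 3 → HIT, frames=[3,-,-,-]
Step 2: ref 3 → HIT, frames=[3,-,-,-]
Step 3: ref 3 → HIT, frames=[3,-,-,-]
Step 4: ref 3 → HIT, frames=[3,-,-,-]
Step 5: ref 2 → FAULT, frames=[3,2,-,-]
Step 6: ref 4 → FAULT, frames=[3,2,4,-]
Step 7: ref 2 → HIT, frames=[3,2,4,-]
Step 8: ref 2 → HIT, frames=[3,2,4,-]
Step 9: ref 2 → HIT, frames=[3,2,4,-]
Total faults: 3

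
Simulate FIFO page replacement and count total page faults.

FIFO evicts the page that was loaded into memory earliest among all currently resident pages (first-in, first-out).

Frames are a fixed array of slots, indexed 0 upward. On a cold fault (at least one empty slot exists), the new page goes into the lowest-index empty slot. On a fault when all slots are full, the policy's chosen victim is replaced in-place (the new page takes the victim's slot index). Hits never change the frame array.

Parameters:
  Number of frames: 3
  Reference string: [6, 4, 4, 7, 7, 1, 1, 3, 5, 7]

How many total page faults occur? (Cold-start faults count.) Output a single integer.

Step 0: ref 6 → FAULT, frames=[6,-,-]
Step 1: ref 4 → FAULT, frames=[6,4,-]
Step 2: ref 4 → HIT, frames=[6,4,-]
Step 3: ref 7 → FAULT, frames=[6,4,7]
Step 4: ref 7 → HIT, frames=[6,4,7]
Step 5: ref 1 → FAULT (evict 6), frames=[1,4,7]
Step 6: ref 1 → HIT, frames=[1,4,7]
Step 7: ref 3 → FAULT (evict 4), frames=[1,3,7]
Step 8: ref 5 → FAULT (evict 7), frames=[1,3,5]
Step 9: ref 7 → FAULT (evict 1), frames=[7,3,5]
Total faults: 7

Answer: 7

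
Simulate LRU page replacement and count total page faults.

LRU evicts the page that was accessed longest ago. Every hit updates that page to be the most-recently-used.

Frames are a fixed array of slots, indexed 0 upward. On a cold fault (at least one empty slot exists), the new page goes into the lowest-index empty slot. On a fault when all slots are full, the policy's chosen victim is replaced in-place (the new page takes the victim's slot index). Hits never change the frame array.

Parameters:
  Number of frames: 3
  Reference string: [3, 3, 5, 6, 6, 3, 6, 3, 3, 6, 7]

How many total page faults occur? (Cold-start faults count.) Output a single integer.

Step 0: ref 3 → FAULT, frames=[3,-,-]
Step 1: ref 3 → HIT, frames=[3,-,-]
Step 2: ref 5 → FAULT, frames=[3,5,-]
Step 3: ref 6 → FAULT, frames=[3,5,6]
Step 4: ref 6 → HIT, frames=[3,5,6]
Step 5: ref 3 → HIT, frames=[3,5,6]
Step 6: ref 6 → HIT, frames=[3,5,6]
Step 7: ref 3 → HIT, frames=[3,5,6]
Step 8: ref 3 → HIT, frames=[3,5,6]
Step 9: ref 6 → HIT, frames=[3,5,6]
Step 10: ref 7 → FAULT (evict 5), frames=[3,7,6]
Total faults: 4

Answer: 4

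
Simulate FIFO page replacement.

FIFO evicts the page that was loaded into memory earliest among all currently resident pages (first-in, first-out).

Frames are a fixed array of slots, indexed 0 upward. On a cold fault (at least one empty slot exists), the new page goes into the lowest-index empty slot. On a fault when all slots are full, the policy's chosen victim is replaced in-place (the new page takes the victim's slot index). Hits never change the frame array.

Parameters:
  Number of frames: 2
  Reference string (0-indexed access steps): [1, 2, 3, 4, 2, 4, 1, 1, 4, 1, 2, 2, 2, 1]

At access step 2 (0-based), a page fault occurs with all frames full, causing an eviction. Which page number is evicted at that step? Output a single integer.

Answer: 1

Derivation:
Step 0: ref 1 -> FAULT, frames=[1,-]
Step 1: ref 2 -> FAULT, frames=[1,2]
Step 2: ref 3 -> FAULT, evict 1, frames=[3,2]
At step 2: evicted page 1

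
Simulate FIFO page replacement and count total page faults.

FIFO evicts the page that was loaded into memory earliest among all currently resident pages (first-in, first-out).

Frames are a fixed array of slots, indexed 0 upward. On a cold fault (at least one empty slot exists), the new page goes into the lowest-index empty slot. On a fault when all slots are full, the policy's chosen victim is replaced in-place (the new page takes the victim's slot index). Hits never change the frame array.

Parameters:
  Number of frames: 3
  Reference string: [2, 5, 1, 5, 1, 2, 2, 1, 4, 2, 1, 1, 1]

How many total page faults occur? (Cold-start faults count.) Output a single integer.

Step 0: ref 2 → FAULT, frames=[2,-,-]
Step 1: ref 5 → FAULT, frames=[2,5,-]
Step 2: ref 1 → FAULT, frames=[2,5,1]
Step 3: ref 5 → HIT, frames=[2,5,1]
Step 4: ref 1 → HIT, frames=[2,5,1]
Step 5: ref 2 → HIT, frames=[2,5,1]
Step 6: ref 2 → HIT, frames=[2,5,1]
Step 7: ref 1 → HIT, frames=[2,5,1]
Step 8: ref 4 → FAULT (evict 2), frames=[4,5,1]
Step 9: ref 2 → FAULT (evict 5), frames=[4,2,1]
Step 10: ref 1 → HIT, frames=[4,2,1]
Step 11: ref 1 → HIT, frames=[4,2,1]
Step 12: ref 1 → HIT, frames=[4,2,1]
Total faults: 5

Answer: 5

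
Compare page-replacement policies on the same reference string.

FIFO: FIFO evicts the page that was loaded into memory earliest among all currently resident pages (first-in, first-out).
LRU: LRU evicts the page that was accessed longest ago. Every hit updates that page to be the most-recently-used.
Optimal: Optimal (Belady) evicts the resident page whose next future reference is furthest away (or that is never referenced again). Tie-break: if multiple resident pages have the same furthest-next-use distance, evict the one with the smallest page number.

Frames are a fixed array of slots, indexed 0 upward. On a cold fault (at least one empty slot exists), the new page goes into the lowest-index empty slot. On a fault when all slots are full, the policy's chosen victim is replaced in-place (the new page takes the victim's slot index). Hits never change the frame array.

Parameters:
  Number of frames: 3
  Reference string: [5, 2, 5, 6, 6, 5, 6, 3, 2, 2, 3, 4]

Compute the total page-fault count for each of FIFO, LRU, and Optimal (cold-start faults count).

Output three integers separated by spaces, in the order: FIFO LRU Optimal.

Answer: 5 6 5

Derivation:
--- FIFO ---
  step 0: ref 5 -> FAULT, frames=[5,-,-] (faults so far: 1)
  step 1: ref 2 -> FAULT, frames=[5,2,-] (faults so far: 2)
  step 2: ref 5 -> HIT, frames=[5,2,-] (faults so far: 2)
  step 3: ref 6 -> FAULT, frames=[5,2,6] (faults so far: 3)
  step 4: ref 6 -> HIT, frames=[5,2,6] (faults so far: 3)
  step 5: ref 5 -> HIT, frames=[5,2,6] (faults so far: 3)
  step 6: ref 6 -> HIT, frames=[5,2,6] (faults so far: 3)
  step 7: ref 3 -> FAULT, evict 5, frames=[3,2,6] (faults so far: 4)
  step 8: ref 2 -> HIT, frames=[3,2,6] (faults so far: 4)
  step 9: ref 2 -> HIT, frames=[3,2,6] (faults so far: 4)
  step 10: ref 3 -> HIT, frames=[3,2,6] (faults so far: 4)
  step 11: ref 4 -> FAULT, evict 2, frames=[3,4,6] (faults so far: 5)
  FIFO total faults: 5
--- LRU ---
  step 0: ref 5 -> FAULT, frames=[5,-,-] (faults so far: 1)
  step 1: ref 2 -> FAULT, frames=[5,2,-] (faults so far: 2)
  step 2: ref 5 -> HIT, frames=[5,2,-] (faults so far: 2)
  step 3: ref 6 -> FAULT, frames=[5,2,6] (faults so far: 3)
  step 4: ref 6 -> HIT, frames=[5,2,6] (faults so far: 3)
  step 5: ref 5 -> HIT, frames=[5,2,6] (faults so far: 3)
  step 6: ref 6 -> HIT, frames=[5,2,6] (faults so far: 3)
  step 7: ref 3 -> FAULT, evict 2, frames=[5,3,6] (faults so far: 4)
  step 8: ref 2 -> FAULT, evict 5, frames=[2,3,6] (faults so far: 5)
  step 9: ref 2 -> HIT, frames=[2,3,6] (faults so far: 5)
  step 10: ref 3 -> HIT, frames=[2,3,6] (faults so far: 5)
  step 11: ref 4 -> FAULT, evict 6, frames=[2,3,4] (faults so far: 6)
  LRU total faults: 6
--- Optimal ---
  step 0: ref 5 -> FAULT, frames=[5,-,-] (faults so far: 1)
  step 1: ref 2 -> FAULT, frames=[5,2,-] (faults so far: 2)
  step 2: ref 5 -> HIT, frames=[5,2,-] (faults so far: 2)
  step 3: ref 6 -> FAULT, frames=[5,2,6] (faults so far: 3)
  step 4: ref 6 -> HIT, frames=[5,2,6] (faults so far: 3)
  step 5: ref 5 -> HIT, frames=[5,2,6] (faults so far: 3)
  step 6: ref 6 -> HIT, frames=[5,2,6] (faults so far: 3)
  step 7: ref 3 -> FAULT, evict 5, frames=[3,2,6] (faults so far: 4)
  step 8: ref 2 -> HIT, frames=[3,2,6] (faults so far: 4)
  step 9: ref 2 -> HIT, frames=[3,2,6] (faults so far: 4)
  step 10: ref 3 -> HIT, frames=[3,2,6] (faults so far: 4)
  step 11: ref 4 -> FAULT, evict 2, frames=[3,4,6] (faults so far: 5)
  Optimal total faults: 5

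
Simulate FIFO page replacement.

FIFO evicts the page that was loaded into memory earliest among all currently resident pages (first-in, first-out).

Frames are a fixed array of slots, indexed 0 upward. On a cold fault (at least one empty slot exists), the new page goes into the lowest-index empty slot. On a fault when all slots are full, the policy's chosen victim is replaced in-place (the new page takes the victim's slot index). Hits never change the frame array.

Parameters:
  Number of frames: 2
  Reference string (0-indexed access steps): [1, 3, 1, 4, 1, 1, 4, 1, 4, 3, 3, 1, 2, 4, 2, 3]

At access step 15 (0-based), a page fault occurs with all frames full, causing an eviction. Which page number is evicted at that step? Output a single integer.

Step 0: ref 1 -> FAULT, frames=[1,-]
Step 1: ref 3 -> FAULT, frames=[1,3]
Step 2: ref 1 -> HIT, frames=[1,3]
Step 3: ref 4 -> FAULT, evict 1, frames=[4,3]
Step 4: ref 1 -> FAULT, evict 3, frames=[4,1]
Step 5: ref 1 -> HIT, frames=[4,1]
Step 6: ref 4 -> HIT, frames=[4,1]
Step 7: ref 1 -> HIT, frames=[4,1]
Step 8: ref 4 -> HIT, frames=[4,1]
Step 9: ref 3 -> FAULT, evict 4, frames=[3,1]
Step 10: ref 3 -> HIT, frames=[3,1]
Step 11: ref 1 -> HIT, frames=[3,1]
Step 12: ref 2 -> FAULT, evict 1, frames=[3,2]
Step 13: ref 4 -> FAULT, evict 3, frames=[4,2]
Step 14: ref 2 -> HIT, frames=[4,2]
Step 15: ref 3 -> FAULT, evict 2, frames=[4,3]
At step 15: evicted page 2

Answer: 2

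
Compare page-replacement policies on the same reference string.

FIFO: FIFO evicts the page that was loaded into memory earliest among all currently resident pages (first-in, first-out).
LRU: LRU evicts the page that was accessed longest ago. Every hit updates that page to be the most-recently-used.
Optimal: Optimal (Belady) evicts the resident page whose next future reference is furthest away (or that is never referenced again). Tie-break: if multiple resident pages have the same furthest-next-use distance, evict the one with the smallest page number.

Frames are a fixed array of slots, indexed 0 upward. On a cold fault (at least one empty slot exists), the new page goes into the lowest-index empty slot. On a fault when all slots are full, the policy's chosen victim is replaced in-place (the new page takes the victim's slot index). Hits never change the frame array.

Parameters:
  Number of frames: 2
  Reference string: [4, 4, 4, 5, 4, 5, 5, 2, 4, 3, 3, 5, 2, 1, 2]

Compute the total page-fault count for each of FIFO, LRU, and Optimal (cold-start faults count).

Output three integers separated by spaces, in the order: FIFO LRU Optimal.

--- FIFO ---
  step 0: ref 4 -> FAULT, frames=[4,-] (faults so far: 1)
  step 1: ref 4 -> HIT, frames=[4,-] (faults so far: 1)
  step 2: ref 4 -> HIT, frames=[4,-] (faults so far: 1)
  step 3: ref 5 -> FAULT, frames=[4,5] (faults so far: 2)
  step 4: ref 4 -> HIT, frames=[4,5] (faults so far: 2)
  step 5: ref 5 -> HIT, frames=[4,5] (faults so far: 2)
  step 6: ref 5 -> HIT, frames=[4,5] (faults so far: 2)
  step 7: ref 2 -> FAULT, evict 4, frames=[2,5] (faults so far: 3)
  step 8: ref 4 -> FAULT, evict 5, frames=[2,4] (faults so far: 4)
  step 9: ref 3 -> FAULT, evict 2, frames=[3,4] (faults so far: 5)
  step 10: ref 3 -> HIT, frames=[3,4] (faults so far: 5)
  step 11: ref 5 -> FAULT, evict 4, frames=[3,5] (faults so far: 6)
  step 12: ref 2 -> FAULT, evict 3, frames=[2,5] (faults so far: 7)
  step 13: ref 1 -> FAULT, evict 5, frames=[2,1] (faults so far: 8)
  step 14: ref 2 -> HIT, frames=[2,1] (faults so far: 8)
  FIFO total faults: 8
--- LRU ---
  step 0: ref 4 -> FAULT, frames=[4,-] (faults so far: 1)
  step 1: ref 4 -> HIT, frames=[4,-] (faults so far: 1)
  step 2: ref 4 -> HIT, frames=[4,-] (faults so far: 1)
  step 3: ref 5 -> FAULT, frames=[4,5] (faults so far: 2)
  step 4: ref 4 -> HIT, frames=[4,5] (faults so far: 2)
  step 5: ref 5 -> HIT, frames=[4,5] (faults so far: 2)
  step 6: ref 5 -> HIT, frames=[4,5] (faults so far: 2)
  step 7: ref 2 -> FAULT, evict 4, frames=[2,5] (faults so far: 3)
  step 8: ref 4 -> FAULT, evict 5, frames=[2,4] (faults so far: 4)
  step 9: ref 3 -> FAULT, evict 2, frames=[3,4] (faults so far: 5)
  step 10: ref 3 -> HIT, frames=[3,4] (faults so far: 5)
  step 11: ref 5 -> FAULT, evict 4, frames=[3,5] (faults so far: 6)
  step 12: ref 2 -> FAULT, evict 3, frames=[2,5] (faults so far: 7)
  step 13: ref 1 -> FAULT, evict 5, frames=[2,1] (faults so far: 8)
  step 14: ref 2 -> HIT, frames=[2,1] (faults so far: 8)
  LRU total faults: 8
--- Optimal ---
  step 0: ref 4 -> FAULT, frames=[4,-] (faults so far: 1)
  step 1: ref 4 -> HIT, frames=[4,-] (faults so far: 1)
  step 2: ref 4 -> HIT, frames=[4,-] (faults so far: 1)
  step 3: ref 5 -> FAULT, frames=[4,5] (faults so far: 2)
  step 4: ref 4 -> HIT, frames=[4,5] (faults so far: 2)
  step 5: ref 5 -> HIT, frames=[4,5] (faults so far: 2)
  step 6: ref 5 -> HIT, frames=[4,5] (faults so far: 2)
  step 7: ref 2 -> FAULT, evict 5, frames=[4,2] (faults so far: 3)
  step 8: ref 4 -> HIT, frames=[4,2] (faults so far: 3)
  step 9: ref 3 -> FAULT, evict 4, frames=[3,2] (faults so far: 4)
  step 10: ref 3 -> HIT, frames=[3,2] (faults so far: 4)
  step 11: ref 5 -> FAULT, evict 3, frames=[5,2] (faults so far: 5)
  step 12: ref 2 -> HIT, frames=[5,2] (faults so far: 5)
  step 13: ref 1 -> FAULT, evict 5, frames=[1,2] (faults so far: 6)
  step 14: ref 2 -> HIT, frames=[1,2] (faults so far: 6)
  Optimal total faults: 6

Answer: 8 8 6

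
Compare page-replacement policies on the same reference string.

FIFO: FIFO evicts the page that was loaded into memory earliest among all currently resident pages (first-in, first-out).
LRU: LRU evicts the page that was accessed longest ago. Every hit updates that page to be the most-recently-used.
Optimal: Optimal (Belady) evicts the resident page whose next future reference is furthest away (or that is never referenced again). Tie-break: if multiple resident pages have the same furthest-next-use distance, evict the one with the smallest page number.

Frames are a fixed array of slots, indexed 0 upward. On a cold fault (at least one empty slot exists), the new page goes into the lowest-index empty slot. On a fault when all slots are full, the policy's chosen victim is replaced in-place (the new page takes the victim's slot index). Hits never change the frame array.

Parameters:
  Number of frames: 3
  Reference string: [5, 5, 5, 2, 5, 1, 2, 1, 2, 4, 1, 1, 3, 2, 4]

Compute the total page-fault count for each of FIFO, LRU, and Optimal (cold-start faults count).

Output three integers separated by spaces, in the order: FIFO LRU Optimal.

Answer: 6 7 5

Derivation:
--- FIFO ---
  step 0: ref 5 -> FAULT, frames=[5,-,-] (faults so far: 1)
  step 1: ref 5 -> HIT, frames=[5,-,-] (faults so far: 1)
  step 2: ref 5 -> HIT, frames=[5,-,-] (faults so far: 1)
  step 3: ref 2 -> FAULT, frames=[5,2,-] (faults so far: 2)
  step 4: ref 5 -> HIT, frames=[5,2,-] (faults so far: 2)
  step 5: ref 1 -> FAULT, frames=[5,2,1] (faults so far: 3)
  step 6: ref 2 -> HIT, frames=[5,2,1] (faults so far: 3)
  step 7: ref 1 -> HIT, frames=[5,2,1] (faults so far: 3)
  step 8: ref 2 -> HIT, frames=[5,2,1] (faults so far: 3)
  step 9: ref 4 -> FAULT, evict 5, frames=[4,2,1] (faults so far: 4)
  step 10: ref 1 -> HIT, frames=[4,2,1] (faults so far: 4)
  step 11: ref 1 -> HIT, frames=[4,2,1] (faults so far: 4)
  step 12: ref 3 -> FAULT, evict 2, frames=[4,3,1] (faults so far: 5)
  step 13: ref 2 -> FAULT, evict 1, frames=[4,3,2] (faults so far: 6)
  step 14: ref 4 -> HIT, frames=[4,3,2] (faults so far: 6)
  FIFO total faults: 6
--- LRU ---
  step 0: ref 5 -> FAULT, frames=[5,-,-] (faults so far: 1)
  step 1: ref 5 -> HIT, frames=[5,-,-] (faults so far: 1)
  step 2: ref 5 -> HIT, frames=[5,-,-] (faults so far: 1)
  step 3: ref 2 -> FAULT, frames=[5,2,-] (faults so far: 2)
  step 4: ref 5 -> HIT, frames=[5,2,-] (faults so far: 2)
  step 5: ref 1 -> FAULT, frames=[5,2,1] (faults so far: 3)
  step 6: ref 2 -> HIT, frames=[5,2,1] (faults so far: 3)
  step 7: ref 1 -> HIT, frames=[5,2,1] (faults so far: 3)
  step 8: ref 2 -> HIT, frames=[5,2,1] (faults so far: 3)
  step 9: ref 4 -> FAULT, evict 5, frames=[4,2,1] (faults so far: 4)
  step 10: ref 1 -> HIT, frames=[4,2,1] (faults so far: 4)
  step 11: ref 1 -> HIT, frames=[4,2,1] (faults so far: 4)
  step 12: ref 3 -> FAULT, evict 2, frames=[4,3,1] (faults so far: 5)
  step 13: ref 2 -> FAULT, evict 4, frames=[2,3,1] (faults so far: 6)
  step 14: ref 4 -> FAULT, evict 1, frames=[2,3,4] (faults so far: 7)
  LRU total faults: 7
--- Optimal ---
  step 0: ref 5 -> FAULT, frames=[5,-,-] (faults so far: 1)
  step 1: ref 5 -> HIT, frames=[5,-,-] (faults so far: 1)
  step 2: ref 5 -> HIT, frames=[5,-,-] (faults so far: 1)
  step 3: ref 2 -> FAULT, frames=[5,2,-] (faults so far: 2)
  step 4: ref 5 -> HIT, frames=[5,2,-] (faults so far: 2)
  step 5: ref 1 -> FAULT, frames=[5,2,1] (faults so far: 3)
  step 6: ref 2 -> HIT, frames=[5,2,1] (faults so far: 3)
  step 7: ref 1 -> HIT, frames=[5,2,1] (faults so far: 3)
  step 8: ref 2 -> HIT, frames=[5,2,1] (faults so far: 3)
  step 9: ref 4 -> FAULT, evict 5, frames=[4,2,1] (faults so far: 4)
  step 10: ref 1 -> HIT, frames=[4,2,1] (faults so far: 4)
  step 11: ref 1 -> HIT, frames=[4,2,1] (faults so far: 4)
  step 12: ref 3 -> FAULT, evict 1, frames=[4,2,3] (faults so far: 5)
  step 13: ref 2 -> HIT, frames=[4,2,3] (faults so far: 5)
  step 14: ref 4 -> HIT, frames=[4,2,3] (faults so far: 5)
  Optimal total faults: 5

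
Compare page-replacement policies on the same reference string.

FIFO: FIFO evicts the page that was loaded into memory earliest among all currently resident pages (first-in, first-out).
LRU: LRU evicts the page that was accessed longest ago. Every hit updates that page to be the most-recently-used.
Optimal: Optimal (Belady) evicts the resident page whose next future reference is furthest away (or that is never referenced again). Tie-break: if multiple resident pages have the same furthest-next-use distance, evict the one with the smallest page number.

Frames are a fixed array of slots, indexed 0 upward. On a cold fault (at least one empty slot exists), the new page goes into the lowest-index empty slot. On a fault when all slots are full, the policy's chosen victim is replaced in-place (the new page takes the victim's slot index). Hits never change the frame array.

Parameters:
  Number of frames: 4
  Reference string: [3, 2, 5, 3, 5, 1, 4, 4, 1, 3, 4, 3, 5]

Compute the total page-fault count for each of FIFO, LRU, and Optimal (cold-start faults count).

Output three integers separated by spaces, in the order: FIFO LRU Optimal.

Answer: 6 5 5

Derivation:
--- FIFO ---
  step 0: ref 3 -> FAULT, frames=[3,-,-,-] (faults so far: 1)
  step 1: ref 2 -> FAULT, frames=[3,2,-,-] (faults so far: 2)
  step 2: ref 5 -> FAULT, frames=[3,2,5,-] (faults so far: 3)
  step 3: ref 3 -> HIT, frames=[3,2,5,-] (faults so far: 3)
  step 4: ref 5 -> HIT, frames=[3,2,5,-] (faults so far: 3)
  step 5: ref 1 -> FAULT, frames=[3,2,5,1] (faults so far: 4)
  step 6: ref 4 -> FAULT, evict 3, frames=[4,2,5,1] (faults so far: 5)
  step 7: ref 4 -> HIT, frames=[4,2,5,1] (faults so far: 5)
  step 8: ref 1 -> HIT, frames=[4,2,5,1] (faults so far: 5)
  step 9: ref 3 -> FAULT, evict 2, frames=[4,3,5,1] (faults so far: 6)
  step 10: ref 4 -> HIT, frames=[4,3,5,1] (faults so far: 6)
  step 11: ref 3 -> HIT, frames=[4,3,5,1] (faults so far: 6)
  step 12: ref 5 -> HIT, frames=[4,3,5,1] (faults so far: 6)
  FIFO total faults: 6
--- LRU ---
  step 0: ref 3 -> FAULT, frames=[3,-,-,-] (faults so far: 1)
  step 1: ref 2 -> FAULT, frames=[3,2,-,-] (faults so far: 2)
  step 2: ref 5 -> FAULT, frames=[3,2,5,-] (faults so far: 3)
  step 3: ref 3 -> HIT, frames=[3,2,5,-] (faults so far: 3)
  step 4: ref 5 -> HIT, frames=[3,2,5,-] (faults so far: 3)
  step 5: ref 1 -> FAULT, frames=[3,2,5,1] (faults so far: 4)
  step 6: ref 4 -> FAULT, evict 2, frames=[3,4,5,1] (faults so far: 5)
  step 7: ref 4 -> HIT, frames=[3,4,5,1] (faults so far: 5)
  step 8: ref 1 -> HIT, frames=[3,4,5,1] (faults so far: 5)
  step 9: ref 3 -> HIT, frames=[3,4,5,1] (faults so far: 5)
  step 10: ref 4 -> HIT, frames=[3,4,5,1] (faults so far: 5)
  step 11: ref 3 -> HIT, frames=[3,4,5,1] (faults so far: 5)
  step 12: ref 5 -> HIT, frames=[3,4,5,1] (faults so far: 5)
  LRU total faults: 5
--- Optimal ---
  step 0: ref 3 -> FAULT, frames=[3,-,-,-] (faults so far: 1)
  step 1: ref 2 -> FAULT, frames=[3,2,-,-] (faults so far: 2)
  step 2: ref 5 -> FAULT, frames=[3,2,5,-] (faults so far: 3)
  step 3: ref 3 -> HIT, frames=[3,2,5,-] (faults so far: 3)
  step 4: ref 5 -> HIT, frames=[3,2,5,-] (faults so far: 3)
  step 5: ref 1 -> FAULT, frames=[3,2,5,1] (faults so far: 4)
  step 6: ref 4 -> FAULT, evict 2, frames=[3,4,5,1] (faults so far: 5)
  step 7: ref 4 -> HIT, frames=[3,4,5,1] (faults so far: 5)
  step 8: ref 1 -> HIT, frames=[3,4,5,1] (faults so far: 5)
  step 9: ref 3 -> HIT, frames=[3,4,5,1] (faults so far: 5)
  step 10: ref 4 -> HIT, frames=[3,4,5,1] (faults so far: 5)
  step 11: ref 3 -> HIT, frames=[3,4,5,1] (faults so far: 5)
  step 12: ref 5 -> HIT, frames=[3,4,5,1] (faults so far: 5)
  Optimal total faults: 5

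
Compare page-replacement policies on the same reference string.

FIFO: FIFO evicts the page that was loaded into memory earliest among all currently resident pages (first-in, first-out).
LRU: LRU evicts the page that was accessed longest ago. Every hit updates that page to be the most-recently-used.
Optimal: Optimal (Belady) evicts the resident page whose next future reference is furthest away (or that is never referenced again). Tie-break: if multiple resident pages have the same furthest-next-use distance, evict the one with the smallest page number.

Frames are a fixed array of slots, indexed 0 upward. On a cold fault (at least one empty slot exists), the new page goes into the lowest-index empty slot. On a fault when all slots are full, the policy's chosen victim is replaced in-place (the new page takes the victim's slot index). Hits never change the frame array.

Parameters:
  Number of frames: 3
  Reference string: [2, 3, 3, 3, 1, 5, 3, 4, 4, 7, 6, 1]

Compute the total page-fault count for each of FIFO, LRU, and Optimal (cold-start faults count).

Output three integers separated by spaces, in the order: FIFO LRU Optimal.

Answer: 8 8 7

Derivation:
--- FIFO ---
  step 0: ref 2 -> FAULT, frames=[2,-,-] (faults so far: 1)
  step 1: ref 3 -> FAULT, frames=[2,3,-] (faults so far: 2)
  step 2: ref 3 -> HIT, frames=[2,3,-] (faults so far: 2)
  step 3: ref 3 -> HIT, frames=[2,3,-] (faults so far: 2)
  step 4: ref 1 -> FAULT, frames=[2,3,1] (faults so far: 3)
  step 5: ref 5 -> FAULT, evict 2, frames=[5,3,1] (faults so far: 4)
  step 6: ref 3 -> HIT, frames=[5,3,1] (faults so far: 4)
  step 7: ref 4 -> FAULT, evict 3, frames=[5,4,1] (faults so far: 5)
  step 8: ref 4 -> HIT, frames=[5,4,1] (faults so far: 5)
  step 9: ref 7 -> FAULT, evict 1, frames=[5,4,7] (faults so far: 6)
  step 10: ref 6 -> FAULT, evict 5, frames=[6,4,7] (faults so far: 7)
  step 11: ref 1 -> FAULT, evict 4, frames=[6,1,7] (faults so far: 8)
  FIFO total faults: 8
--- LRU ---
  step 0: ref 2 -> FAULT, frames=[2,-,-] (faults so far: 1)
  step 1: ref 3 -> FAULT, frames=[2,3,-] (faults so far: 2)
  step 2: ref 3 -> HIT, frames=[2,3,-] (faults so far: 2)
  step 3: ref 3 -> HIT, frames=[2,3,-] (faults so far: 2)
  step 4: ref 1 -> FAULT, frames=[2,3,1] (faults so far: 3)
  step 5: ref 5 -> FAULT, evict 2, frames=[5,3,1] (faults so far: 4)
  step 6: ref 3 -> HIT, frames=[5,3,1] (faults so far: 4)
  step 7: ref 4 -> FAULT, evict 1, frames=[5,3,4] (faults so far: 5)
  step 8: ref 4 -> HIT, frames=[5,3,4] (faults so far: 5)
  step 9: ref 7 -> FAULT, evict 5, frames=[7,3,4] (faults so far: 6)
  step 10: ref 6 -> FAULT, evict 3, frames=[7,6,4] (faults so far: 7)
  step 11: ref 1 -> FAULT, evict 4, frames=[7,6,1] (faults so far: 8)
  LRU total faults: 8
--- Optimal ---
  step 0: ref 2 -> FAULT, frames=[2,-,-] (faults so far: 1)
  step 1: ref 3 -> FAULT, frames=[2,3,-] (faults so far: 2)
  step 2: ref 3 -> HIT, frames=[2,3,-] (faults so far: 2)
  step 3: ref 3 -> HIT, frames=[2,3,-] (faults so far: 2)
  step 4: ref 1 -> FAULT, frames=[2,3,1] (faults so far: 3)
  step 5: ref 5 -> FAULT, evict 2, frames=[5,3,1] (faults so far: 4)
  step 6: ref 3 -> HIT, frames=[5,3,1] (faults so far: 4)
  step 7: ref 4 -> FAULT, evict 3, frames=[5,4,1] (faults so far: 5)
  step 8: ref 4 -> HIT, frames=[5,4,1] (faults so far: 5)
  step 9: ref 7 -> FAULT, evict 4, frames=[5,7,1] (faults so far: 6)
  step 10: ref 6 -> FAULT, evict 5, frames=[6,7,1] (faults so far: 7)
  step 11: ref 1 -> HIT, frames=[6,7,1] (faults so far: 7)
  Optimal total faults: 7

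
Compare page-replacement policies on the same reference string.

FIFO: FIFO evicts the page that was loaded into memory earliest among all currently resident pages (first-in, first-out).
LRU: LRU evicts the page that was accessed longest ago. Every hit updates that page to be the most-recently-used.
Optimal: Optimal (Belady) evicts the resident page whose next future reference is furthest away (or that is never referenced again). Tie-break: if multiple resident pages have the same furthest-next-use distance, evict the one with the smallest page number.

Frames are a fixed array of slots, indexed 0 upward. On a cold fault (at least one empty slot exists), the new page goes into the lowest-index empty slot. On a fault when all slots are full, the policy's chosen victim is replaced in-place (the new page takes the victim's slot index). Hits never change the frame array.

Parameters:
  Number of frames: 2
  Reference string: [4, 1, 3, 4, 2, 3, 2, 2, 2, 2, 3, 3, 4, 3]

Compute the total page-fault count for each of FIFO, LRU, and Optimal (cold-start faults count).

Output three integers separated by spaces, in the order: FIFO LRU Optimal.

Answer: 7 7 5

Derivation:
--- FIFO ---
  step 0: ref 4 -> FAULT, frames=[4,-] (faults so far: 1)
  step 1: ref 1 -> FAULT, frames=[4,1] (faults so far: 2)
  step 2: ref 3 -> FAULT, evict 4, frames=[3,1] (faults so far: 3)
  step 3: ref 4 -> FAULT, evict 1, frames=[3,4] (faults so far: 4)
  step 4: ref 2 -> FAULT, evict 3, frames=[2,4] (faults so far: 5)
  step 5: ref 3 -> FAULT, evict 4, frames=[2,3] (faults so far: 6)
  step 6: ref 2 -> HIT, frames=[2,3] (faults so far: 6)
  step 7: ref 2 -> HIT, frames=[2,3] (faults so far: 6)
  step 8: ref 2 -> HIT, frames=[2,3] (faults so far: 6)
  step 9: ref 2 -> HIT, frames=[2,3] (faults so far: 6)
  step 10: ref 3 -> HIT, frames=[2,3] (faults so far: 6)
  step 11: ref 3 -> HIT, frames=[2,3] (faults so far: 6)
  step 12: ref 4 -> FAULT, evict 2, frames=[4,3] (faults so far: 7)
  step 13: ref 3 -> HIT, frames=[4,3] (faults so far: 7)
  FIFO total faults: 7
--- LRU ---
  step 0: ref 4 -> FAULT, frames=[4,-] (faults so far: 1)
  step 1: ref 1 -> FAULT, frames=[4,1] (faults so far: 2)
  step 2: ref 3 -> FAULT, evict 4, frames=[3,1] (faults so far: 3)
  step 3: ref 4 -> FAULT, evict 1, frames=[3,4] (faults so far: 4)
  step 4: ref 2 -> FAULT, evict 3, frames=[2,4] (faults so far: 5)
  step 5: ref 3 -> FAULT, evict 4, frames=[2,3] (faults so far: 6)
  step 6: ref 2 -> HIT, frames=[2,3] (faults so far: 6)
  step 7: ref 2 -> HIT, frames=[2,3] (faults so far: 6)
  step 8: ref 2 -> HIT, frames=[2,3] (faults so far: 6)
  step 9: ref 2 -> HIT, frames=[2,3] (faults so far: 6)
  step 10: ref 3 -> HIT, frames=[2,3] (faults so far: 6)
  step 11: ref 3 -> HIT, frames=[2,3] (faults so far: 6)
  step 12: ref 4 -> FAULT, evict 2, frames=[4,3] (faults so far: 7)
  step 13: ref 3 -> HIT, frames=[4,3] (faults so far: 7)
  LRU total faults: 7
--- Optimal ---
  step 0: ref 4 -> FAULT, frames=[4,-] (faults so far: 1)
  step 1: ref 1 -> FAULT, frames=[4,1] (faults so far: 2)
  step 2: ref 3 -> FAULT, evict 1, frames=[4,3] (faults so far: 3)
  step 3: ref 4 -> HIT, frames=[4,3] (faults so far: 3)
  step 4: ref 2 -> FAULT, evict 4, frames=[2,3] (faults so far: 4)
  step 5: ref 3 -> HIT, frames=[2,3] (faults so far: 4)
  step 6: ref 2 -> HIT, frames=[2,3] (faults so far: 4)
  step 7: ref 2 -> HIT, frames=[2,3] (faults so far: 4)
  step 8: ref 2 -> HIT, frames=[2,3] (faults so far: 4)
  step 9: ref 2 -> HIT, frames=[2,3] (faults so far: 4)
  step 10: ref 3 -> HIT, frames=[2,3] (faults so far: 4)
  step 11: ref 3 -> HIT, frames=[2,3] (faults so far: 4)
  step 12: ref 4 -> FAULT, evict 2, frames=[4,3] (faults so far: 5)
  step 13: ref 3 -> HIT, frames=[4,3] (faults so far: 5)
  Optimal total faults: 5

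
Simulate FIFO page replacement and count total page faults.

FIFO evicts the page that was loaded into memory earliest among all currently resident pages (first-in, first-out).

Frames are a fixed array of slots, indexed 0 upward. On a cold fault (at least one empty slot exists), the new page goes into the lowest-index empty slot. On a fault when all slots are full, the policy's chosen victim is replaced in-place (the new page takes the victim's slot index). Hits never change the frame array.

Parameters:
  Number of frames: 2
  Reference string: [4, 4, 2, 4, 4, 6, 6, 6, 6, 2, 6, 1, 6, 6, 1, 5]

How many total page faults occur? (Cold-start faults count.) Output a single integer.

Step 0: ref 4 → FAULT, frames=[4,-]
Step 1: ref 4 → HIT, frames=[4,-]
Step 2: ref 2 → FAULT, frames=[4,2]
Step 3: ref 4 → HIT, frames=[4,2]
Step 4: ref 4 → HIT, frames=[4,2]
Step 5: ref 6 → FAULT (evict 4), frames=[6,2]
Step 6: ref 6 → HIT, frames=[6,2]
Step 7: ref 6 → HIT, frames=[6,2]
Step 8: ref 6 → HIT, frames=[6,2]
Step 9: ref 2 → HIT, frames=[6,2]
Step 10: ref 6 → HIT, frames=[6,2]
Step 11: ref 1 → FAULT (evict 2), frames=[6,1]
Step 12: ref 6 → HIT, frames=[6,1]
Step 13: ref 6 → HIT, frames=[6,1]
Step 14: ref 1 → HIT, frames=[6,1]
Step 15: ref 5 → FAULT (evict 6), frames=[5,1]
Total faults: 5

Answer: 5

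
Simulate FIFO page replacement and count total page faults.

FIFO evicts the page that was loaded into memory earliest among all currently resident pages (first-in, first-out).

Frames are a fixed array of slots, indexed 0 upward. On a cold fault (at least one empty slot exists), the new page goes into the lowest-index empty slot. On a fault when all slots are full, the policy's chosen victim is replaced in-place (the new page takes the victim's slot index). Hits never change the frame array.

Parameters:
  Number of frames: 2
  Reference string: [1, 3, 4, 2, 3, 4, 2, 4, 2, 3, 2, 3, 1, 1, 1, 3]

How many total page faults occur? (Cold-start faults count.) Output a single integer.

Answer: 9

Derivation:
Step 0: ref 1 → FAULT, frames=[1,-]
Step 1: ref 3 → FAULT, frames=[1,3]
Step 2: ref 4 → FAULT (evict 1), frames=[4,3]
Step 3: ref 2 → FAULT (evict 3), frames=[4,2]
Step 4: ref 3 → FAULT (evict 4), frames=[3,2]
Step 5: ref 4 → FAULT (evict 2), frames=[3,4]
Step 6: ref 2 → FAULT (evict 3), frames=[2,4]
Step 7: ref 4 → HIT, frames=[2,4]
Step 8: ref 2 → HIT, frames=[2,4]
Step 9: ref 3 → FAULT (evict 4), frames=[2,3]
Step 10: ref 2 → HIT, frames=[2,3]
Step 11: ref 3 → HIT, frames=[2,3]
Step 12: ref 1 → FAULT (evict 2), frames=[1,3]
Step 13: ref 1 → HIT, frames=[1,3]
Step 14: ref 1 → HIT, frames=[1,3]
Step 15: ref 3 → HIT, frames=[1,3]
Total faults: 9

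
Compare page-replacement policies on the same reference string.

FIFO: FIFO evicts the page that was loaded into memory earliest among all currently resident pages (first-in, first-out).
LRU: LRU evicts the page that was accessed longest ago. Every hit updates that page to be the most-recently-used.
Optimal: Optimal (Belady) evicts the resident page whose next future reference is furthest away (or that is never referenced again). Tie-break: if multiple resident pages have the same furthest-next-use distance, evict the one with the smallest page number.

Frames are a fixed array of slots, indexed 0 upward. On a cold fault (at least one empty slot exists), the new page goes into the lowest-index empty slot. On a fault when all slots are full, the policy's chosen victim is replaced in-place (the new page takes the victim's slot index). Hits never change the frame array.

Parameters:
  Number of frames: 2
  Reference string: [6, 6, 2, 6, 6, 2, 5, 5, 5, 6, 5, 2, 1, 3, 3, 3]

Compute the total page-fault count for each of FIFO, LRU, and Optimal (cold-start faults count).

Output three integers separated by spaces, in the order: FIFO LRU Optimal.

Answer: 7 7 6

Derivation:
--- FIFO ---
  step 0: ref 6 -> FAULT, frames=[6,-] (faults so far: 1)
  step 1: ref 6 -> HIT, frames=[6,-] (faults so far: 1)
  step 2: ref 2 -> FAULT, frames=[6,2] (faults so far: 2)
  step 3: ref 6 -> HIT, frames=[6,2] (faults so far: 2)
  step 4: ref 6 -> HIT, frames=[6,2] (faults so far: 2)
  step 5: ref 2 -> HIT, frames=[6,2] (faults so far: 2)
  step 6: ref 5 -> FAULT, evict 6, frames=[5,2] (faults so far: 3)
  step 7: ref 5 -> HIT, frames=[5,2] (faults so far: 3)
  step 8: ref 5 -> HIT, frames=[5,2] (faults so far: 3)
  step 9: ref 6 -> FAULT, evict 2, frames=[5,6] (faults so far: 4)
  step 10: ref 5 -> HIT, frames=[5,6] (faults so far: 4)
  step 11: ref 2 -> FAULT, evict 5, frames=[2,6] (faults so far: 5)
  step 12: ref 1 -> FAULT, evict 6, frames=[2,1] (faults so far: 6)
  step 13: ref 3 -> FAULT, evict 2, frames=[3,1] (faults so far: 7)
  step 14: ref 3 -> HIT, frames=[3,1] (faults so far: 7)
  step 15: ref 3 -> HIT, frames=[3,1] (faults so far: 7)
  FIFO total faults: 7
--- LRU ---
  step 0: ref 6 -> FAULT, frames=[6,-] (faults so far: 1)
  step 1: ref 6 -> HIT, frames=[6,-] (faults so far: 1)
  step 2: ref 2 -> FAULT, frames=[6,2] (faults so far: 2)
  step 3: ref 6 -> HIT, frames=[6,2] (faults so far: 2)
  step 4: ref 6 -> HIT, frames=[6,2] (faults so far: 2)
  step 5: ref 2 -> HIT, frames=[6,2] (faults so far: 2)
  step 6: ref 5 -> FAULT, evict 6, frames=[5,2] (faults so far: 3)
  step 7: ref 5 -> HIT, frames=[5,2] (faults so far: 3)
  step 8: ref 5 -> HIT, frames=[5,2] (faults so far: 3)
  step 9: ref 6 -> FAULT, evict 2, frames=[5,6] (faults so far: 4)
  step 10: ref 5 -> HIT, frames=[5,6] (faults so far: 4)
  step 11: ref 2 -> FAULT, evict 6, frames=[5,2] (faults so far: 5)
  step 12: ref 1 -> FAULT, evict 5, frames=[1,2] (faults so far: 6)
  step 13: ref 3 -> FAULT, evict 2, frames=[1,3] (faults so far: 7)
  step 14: ref 3 -> HIT, frames=[1,3] (faults so far: 7)
  step 15: ref 3 -> HIT, frames=[1,3] (faults so far: 7)
  LRU total faults: 7
--- Optimal ---
  step 0: ref 6 -> FAULT, frames=[6,-] (faults so far: 1)
  step 1: ref 6 -> HIT, frames=[6,-] (faults so far: 1)
  step 2: ref 2 -> FAULT, frames=[6,2] (faults so far: 2)
  step 3: ref 6 -> HIT, frames=[6,2] (faults so far: 2)
  step 4: ref 6 -> HIT, frames=[6,2] (faults so far: 2)
  step 5: ref 2 -> HIT, frames=[6,2] (faults so far: 2)
  step 6: ref 5 -> FAULT, evict 2, frames=[6,5] (faults so far: 3)
  step 7: ref 5 -> HIT, frames=[6,5] (faults so far: 3)
  step 8: ref 5 -> HIT, frames=[6,5] (faults so far: 3)
  step 9: ref 6 -> HIT, frames=[6,5] (faults so far: 3)
  step 10: ref 5 -> HIT, frames=[6,5] (faults so far: 3)
  step 11: ref 2 -> FAULT, evict 5, frames=[6,2] (faults so far: 4)
  step 12: ref 1 -> FAULT, evict 2, frames=[6,1] (faults so far: 5)
  step 13: ref 3 -> FAULT, evict 1, frames=[6,3] (faults so far: 6)
  step 14: ref 3 -> HIT, frames=[6,3] (faults so far: 6)
  step 15: ref 3 -> HIT, frames=[6,3] (faults so far: 6)
  Optimal total faults: 6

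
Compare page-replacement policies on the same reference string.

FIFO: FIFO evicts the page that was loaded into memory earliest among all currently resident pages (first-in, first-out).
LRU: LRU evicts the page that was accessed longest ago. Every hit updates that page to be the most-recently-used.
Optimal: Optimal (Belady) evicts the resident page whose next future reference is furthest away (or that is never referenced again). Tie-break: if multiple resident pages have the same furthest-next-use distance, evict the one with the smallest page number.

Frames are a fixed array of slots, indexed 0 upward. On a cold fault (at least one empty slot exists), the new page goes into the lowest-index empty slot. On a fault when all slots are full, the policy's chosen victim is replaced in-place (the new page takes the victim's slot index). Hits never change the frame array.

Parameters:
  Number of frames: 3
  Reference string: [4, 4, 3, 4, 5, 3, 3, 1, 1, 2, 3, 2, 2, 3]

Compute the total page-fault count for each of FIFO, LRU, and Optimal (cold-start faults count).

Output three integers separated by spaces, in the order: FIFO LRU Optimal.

Answer: 6 5 5

Derivation:
--- FIFO ---
  step 0: ref 4 -> FAULT, frames=[4,-,-] (faults so far: 1)
  step 1: ref 4 -> HIT, frames=[4,-,-] (faults so far: 1)
  step 2: ref 3 -> FAULT, frames=[4,3,-] (faults so far: 2)
  step 3: ref 4 -> HIT, frames=[4,3,-] (faults so far: 2)
  step 4: ref 5 -> FAULT, frames=[4,3,5] (faults so far: 3)
  step 5: ref 3 -> HIT, frames=[4,3,5] (faults so far: 3)
  step 6: ref 3 -> HIT, frames=[4,3,5] (faults so far: 3)
  step 7: ref 1 -> FAULT, evict 4, frames=[1,3,5] (faults so far: 4)
  step 8: ref 1 -> HIT, frames=[1,3,5] (faults so far: 4)
  step 9: ref 2 -> FAULT, evict 3, frames=[1,2,5] (faults so far: 5)
  step 10: ref 3 -> FAULT, evict 5, frames=[1,2,3] (faults so far: 6)
  step 11: ref 2 -> HIT, frames=[1,2,3] (faults so far: 6)
  step 12: ref 2 -> HIT, frames=[1,2,3] (faults so far: 6)
  step 13: ref 3 -> HIT, frames=[1,2,3] (faults so far: 6)
  FIFO total faults: 6
--- LRU ---
  step 0: ref 4 -> FAULT, frames=[4,-,-] (faults so far: 1)
  step 1: ref 4 -> HIT, frames=[4,-,-] (faults so far: 1)
  step 2: ref 3 -> FAULT, frames=[4,3,-] (faults so far: 2)
  step 3: ref 4 -> HIT, frames=[4,3,-] (faults so far: 2)
  step 4: ref 5 -> FAULT, frames=[4,3,5] (faults so far: 3)
  step 5: ref 3 -> HIT, frames=[4,3,5] (faults so far: 3)
  step 6: ref 3 -> HIT, frames=[4,3,5] (faults so far: 3)
  step 7: ref 1 -> FAULT, evict 4, frames=[1,3,5] (faults so far: 4)
  step 8: ref 1 -> HIT, frames=[1,3,5] (faults so far: 4)
  step 9: ref 2 -> FAULT, evict 5, frames=[1,3,2] (faults so far: 5)
  step 10: ref 3 -> HIT, frames=[1,3,2] (faults so far: 5)
  step 11: ref 2 -> HIT, frames=[1,3,2] (faults so far: 5)
  step 12: ref 2 -> HIT, frames=[1,3,2] (faults so far: 5)
  step 13: ref 3 -> HIT, frames=[1,3,2] (faults so far: 5)
  LRU total faults: 5
--- Optimal ---
  step 0: ref 4 -> FAULT, frames=[4,-,-] (faults so far: 1)
  step 1: ref 4 -> HIT, frames=[4,-,-] (faults so far: 1)
  step 2: ref 3 -> FAULT, frames=[4,3,-] (faults so far: 2)
  step 3: ref 4 -> HIT, frames=[4,3,-] (faults so far: 2)
  step 4: ref 5 -> FAULT, frames=[4,3,5] (faults so far: 3)
  step 5: ref 3 -> HIT, frames=[4,3,5] (faults so far: 3)
  step 6: ref 3 -> HIT, frames=[4,3,5] (faults so far: 3)
  step 7: ref 1 -> FAULT, evict 4, frames=[1,3,5] (faults so far: 4)
  step 8: ref 1 -> HIT, frames=[1,3,5] (faults so far: 4)
  step 9: ref 2 -> FAULT, evict 1, frames=[2,3,5] (faults so far: 5)
  step 10: ref 3 -> HIT, frames=[2,3,5] (faults so far: 5)
  step 11: ref 2 -> HIT, frames=[2,3,5] (faults so far: 5)
  step 12: ref 2 -> HIT, frames=[2,3,5] (faults so far: 5)
  step 13: ref 3 -> HIT, frames=[2,3,5] (faults so far: 5)
  Optimal total faults: 5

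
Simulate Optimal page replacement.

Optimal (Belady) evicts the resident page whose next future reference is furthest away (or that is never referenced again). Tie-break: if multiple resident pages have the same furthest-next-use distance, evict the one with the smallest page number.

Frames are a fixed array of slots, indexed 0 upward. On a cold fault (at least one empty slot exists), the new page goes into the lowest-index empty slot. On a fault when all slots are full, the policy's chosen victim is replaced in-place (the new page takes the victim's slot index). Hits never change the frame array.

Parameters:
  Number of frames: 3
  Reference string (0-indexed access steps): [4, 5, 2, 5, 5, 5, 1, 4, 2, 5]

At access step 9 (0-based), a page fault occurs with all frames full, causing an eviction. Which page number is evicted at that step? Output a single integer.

Answer: 1

Derivation:
Step 0: ref 4 -> FAULT, frames=[4,-,-]
Step 1: ref 5 -> FAULT, frames=[4,5,-]
Step 2: ref 2 -> FAULT, frames=[4,5,2]
Step 3: ref 5 -> HIT, frames=[4,5,2]
Step 4: ref 5 -> HIT, frames=[4,5,2]
Step 5: ref 5 -> HIT, frames=[4,5,2]
Step 6: ref 1 -> FAULT, evict 5, frames=[4,1,2]
Step 7: ref 4 -> HIT, frames=[4,1,2]
Step 8: ref 2 -> HIT, frames=[4,1,2]
Step 9: ref 5 -> FAULT, evict 1, frames=[4,5,2]
At step 9: evicted page 1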